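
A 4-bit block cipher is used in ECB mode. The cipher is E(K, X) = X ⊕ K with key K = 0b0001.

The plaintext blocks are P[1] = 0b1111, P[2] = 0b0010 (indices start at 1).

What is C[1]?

C[1] = 0b1110

ECB encryption: C_i = E(K, P_i).
C[1]: E(K, 0b1111) = 0b1110.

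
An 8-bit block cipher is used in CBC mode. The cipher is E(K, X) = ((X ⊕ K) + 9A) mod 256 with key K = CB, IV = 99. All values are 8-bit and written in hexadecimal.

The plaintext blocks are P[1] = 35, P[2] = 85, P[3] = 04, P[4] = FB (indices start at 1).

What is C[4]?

C[4] = 8A

CBC encryption: C_i = E(K, P_i ⊕ C_{i−1}), with C_{0} = IV.
C[1]: P[1] ⊕ 99 = AC; E(K, AC) = 01.
C[2]: P[2] ⊕ 01 = 84; E(K, 84) = E9.
C[3]: P[3] ⊕ E9 = ED; E(K, ED) = C0.
C[4]: P[4] ⊕ C0 = 3B; E(K, 3B) = 8A.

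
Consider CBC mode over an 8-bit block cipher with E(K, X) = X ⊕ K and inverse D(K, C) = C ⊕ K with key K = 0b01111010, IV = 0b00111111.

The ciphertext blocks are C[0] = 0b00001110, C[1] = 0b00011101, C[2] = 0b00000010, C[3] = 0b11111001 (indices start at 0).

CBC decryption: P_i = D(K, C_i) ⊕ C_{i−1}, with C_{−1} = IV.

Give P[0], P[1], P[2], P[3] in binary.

P[0] = 0b01001011, P[1] = 0b01101001, P[2] = 0b01100101, P[3] = 0b10000001

P[0]: D(K, 0b00001110) = 0b01110100; 0b01110100 ⊕ 0b00111111 = 0b01001011.
P[1]: D(K, 0b00011101) = 0b01100111; 0b01100111 ⊕ 0b00001110 = 0b01101001.
P[2]: D(K, 0b00000010) = 0b01111000; 0b01111000 ⊕ 0b00011101 = 0b01100101.
P[3]: D(K, 0b11111001) = 0b10000011; 0b10000011 ⊕ 0b00000010 = 0b10000001.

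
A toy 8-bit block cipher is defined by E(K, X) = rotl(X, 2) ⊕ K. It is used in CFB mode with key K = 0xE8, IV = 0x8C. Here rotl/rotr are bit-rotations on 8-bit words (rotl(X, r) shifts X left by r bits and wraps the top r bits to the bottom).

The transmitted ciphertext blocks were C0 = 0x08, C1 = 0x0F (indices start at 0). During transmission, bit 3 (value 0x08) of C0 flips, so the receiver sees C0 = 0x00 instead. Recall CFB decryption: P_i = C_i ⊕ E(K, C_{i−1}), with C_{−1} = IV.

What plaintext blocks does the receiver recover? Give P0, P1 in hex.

Only C0 changed, to 0x00. In CFB, a change in C_i flips the same bit in P_i and garbles P_{i+1}. Decrypting the received ciphertext:
P0: E(K, 0x8C) = 0xDA; 0x00 ⊕ 0xDA = 0xDA.
P1: E(K, 0x00) = 0xE8; 0x0F ⊕ 0xE8 = 0xE7.
Blocks that differ from the original plaintext: P0, P1.

P0 = 0xDA, P1 = 0xE7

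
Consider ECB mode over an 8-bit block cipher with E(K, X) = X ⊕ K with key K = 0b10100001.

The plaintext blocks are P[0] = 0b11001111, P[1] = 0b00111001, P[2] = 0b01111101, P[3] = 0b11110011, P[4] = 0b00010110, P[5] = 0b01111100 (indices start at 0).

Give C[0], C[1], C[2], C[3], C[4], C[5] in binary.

ECB encryption: C_i = E(K, P_i).
C[0]: E(K, 0b11001111) = 0b01101110.
C[1]: E(K, 0b00111001) = 0b10011000.
C[2]: E(K, 0b01111101) = 0b11011100.
C[3]: E(K, 0b11110011) = 0b01010010.
C[4]: E(K, 0b00010110) = 0b10110111.
C[5]: E(K, 0b01111100) = 0b11011101.

C[0] = 0b01101110, C[1] = 0b10011000, C[2] = 0b11011100, C[3] = 0b01010010, C[4] = 0b10110111, C[5] = 0b11011101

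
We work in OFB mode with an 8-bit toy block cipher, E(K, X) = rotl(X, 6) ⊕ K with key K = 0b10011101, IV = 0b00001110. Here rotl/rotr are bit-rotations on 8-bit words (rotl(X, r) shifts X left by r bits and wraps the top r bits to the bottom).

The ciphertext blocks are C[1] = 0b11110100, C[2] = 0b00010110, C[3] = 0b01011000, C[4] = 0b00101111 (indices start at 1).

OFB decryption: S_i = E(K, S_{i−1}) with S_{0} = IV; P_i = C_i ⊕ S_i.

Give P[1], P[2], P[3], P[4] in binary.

P[1] = 0b11101010, P[2] = 0b00001100, P[3] = 0b01000011, P[4] = 0b01110100

P[1]: S = E(K, 0b00001110) = 0b00011110; 0b11110100 ⊕ 0b00011110 = 0b11101010.
P[2]: S = E(K, 0b00011110) = 0b00011010; 0b00010110 ⊕ 0b00011010 = 0b00001100.
P[3]: S = E(K, 0b00011010) = 0b00011011; 0b01011000 ⊕ 0b00011011 = 0b01000011.
P[4]: S = E(K, 0b00011011) = 0b01011011; 0b00101111 ⊕ 0b01011011 = 0b01110100.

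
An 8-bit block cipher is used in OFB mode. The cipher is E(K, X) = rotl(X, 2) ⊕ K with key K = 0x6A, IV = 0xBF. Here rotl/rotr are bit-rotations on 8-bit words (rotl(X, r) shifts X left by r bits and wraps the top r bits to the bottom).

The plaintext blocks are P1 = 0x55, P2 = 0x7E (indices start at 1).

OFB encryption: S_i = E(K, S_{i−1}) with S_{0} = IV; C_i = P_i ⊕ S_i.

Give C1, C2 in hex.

C1 = 0xC1, C2 = 0x46

C1: S = E(K, 0xBF) = 0x94; 0x55 ⊕ 0x94 = 0xC1.
C2: S = E(K, 0x94) = 0x38; 0x7E ⊕ 0x38 = 0x46.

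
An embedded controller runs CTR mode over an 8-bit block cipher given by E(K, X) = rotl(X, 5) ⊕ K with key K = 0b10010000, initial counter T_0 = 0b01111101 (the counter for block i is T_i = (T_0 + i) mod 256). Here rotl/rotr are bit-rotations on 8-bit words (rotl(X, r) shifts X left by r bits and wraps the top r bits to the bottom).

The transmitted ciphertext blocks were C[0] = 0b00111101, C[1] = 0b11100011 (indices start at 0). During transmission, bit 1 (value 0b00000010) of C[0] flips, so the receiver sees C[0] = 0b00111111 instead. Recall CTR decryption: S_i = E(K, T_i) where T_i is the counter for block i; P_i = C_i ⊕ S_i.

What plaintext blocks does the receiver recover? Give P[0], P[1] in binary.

Only C[0] changed, to 0b00111111. In CTR, a change in C_i flips the same bit in P_i only; the keystream is unaffected. Decrypting the received ciphertext:
P[0]: T = 0b01111101, S = E(K, T) = 0b00111111; 0b00111111 ⊕ 0b00111111 = 0b00000000.
P[1]: T = 0b01111110, S = E(K, T) = 0b01011111; 0b11100011 ⊕ 0b01011111 = 0b10111100.
Blocks that differ from the original plaintext: P[0].

P[0] = 0b00000000, P[1] = 0b10111100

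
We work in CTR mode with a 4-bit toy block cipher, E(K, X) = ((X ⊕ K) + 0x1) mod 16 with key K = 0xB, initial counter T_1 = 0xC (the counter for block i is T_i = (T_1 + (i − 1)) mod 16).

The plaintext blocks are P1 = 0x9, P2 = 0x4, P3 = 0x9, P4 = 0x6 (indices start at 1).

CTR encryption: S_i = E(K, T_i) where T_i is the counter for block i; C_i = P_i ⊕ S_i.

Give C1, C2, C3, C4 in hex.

C1: T = 0xC, S = E(K, T) = 0x8; 0x9 ⊕ 0x8 = 0x1.
C2: T = 0xD, S = E(K, T) = 0x7; 0x4 ⊕ 0x7 = 0x3.
C3: T = 0xE, S = E(K, T) = 0x6; 0x9 ⊕ 0x6 = 0xF.
C4: T = 0xF, S = E(K, T) = 0x5; 0x6 ⊕ 0x5 = 0x3.

C1 = 0x1, C2 = 0x3, C3 = 0xF, C4 = 0x3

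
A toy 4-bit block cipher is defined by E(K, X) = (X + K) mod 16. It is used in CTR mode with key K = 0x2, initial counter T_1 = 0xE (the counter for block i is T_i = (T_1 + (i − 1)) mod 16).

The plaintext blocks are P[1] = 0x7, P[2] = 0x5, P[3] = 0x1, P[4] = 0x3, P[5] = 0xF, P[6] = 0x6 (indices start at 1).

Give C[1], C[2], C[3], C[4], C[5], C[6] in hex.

C[1] = 0x7, C[2] = 0x4, C[3] = 0x3, C[4] = 0x0, C[5] = 0xB, C[6] = 0x3

CTR encryption: S_i = E(K, T_i) where T_i is the counter for block i; C_i = P_i ⊕ S_i.
C[1]: T = 0xE, S = E(K, T) = 0x0; 0x7 ⊕ 0x0 = 0x7.
C[2]: T = 0xF, S = E(K, T) = 0x1; 0x5 ⊕ 0x1 = 0x4.
C[3]: T = 0x0, S = E(K, T) = 0x2; 0x1 ⊕ 0x2 = 0x3.
C[4]: T = 0x1, S = E(K, T) = 0x3; 0x3 ⊕ 0x3 = 0x0.
C[5]: T = 0x2, S = E(K, T) = 0x4; 0xF ⊕ 0x4 = 0xB.
C[6]: T = 0x3, S = E(K, T) = 0x5; 0x6 ⊕ 0x5 = 0x3.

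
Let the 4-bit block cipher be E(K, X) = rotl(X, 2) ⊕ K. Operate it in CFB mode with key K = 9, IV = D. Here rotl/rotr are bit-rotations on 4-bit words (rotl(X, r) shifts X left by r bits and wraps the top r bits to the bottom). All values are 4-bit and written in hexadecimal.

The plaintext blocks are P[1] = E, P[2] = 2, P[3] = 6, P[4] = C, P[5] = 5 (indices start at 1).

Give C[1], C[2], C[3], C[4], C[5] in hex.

CFB encryption: C_i = P_i ⊕ E(K, C_{i−1}), with C_{0} = IV.
C[1]: E(K, D) = E; E ⊕ E = 0.
C[2]: E(K, 0) = 9; 2 ⊕ 9 = B.
C[3]: E(K, B) = 7; 6 ⊕ 7 = 1.
C[4]: E(K, 1) = D; C ⊕ D = 1.
C[5]: E(K, 1) = D; 5 ⊕ D = 8.

C[1] = 0, C[2] = B, C[3] = 1, C[4] = 1, C[5] = 8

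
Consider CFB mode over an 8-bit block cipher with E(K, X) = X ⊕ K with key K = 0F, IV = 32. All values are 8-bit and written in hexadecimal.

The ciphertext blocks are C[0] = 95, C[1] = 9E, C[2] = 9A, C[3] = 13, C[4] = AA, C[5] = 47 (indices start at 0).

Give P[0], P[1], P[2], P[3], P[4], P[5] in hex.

P[0] = A8, P[1] = 04, P[2] = 0B, P[3] = 86, P[4] = B6, P[5] = E2

CFB decryption: P_i = C_i ⊕ E(K, C_{i−1}), with C_{−1} = IV.
P[0]: E(K, 32) = 3D; 95 ⊕ 3D = A8.
P[1]: E(K, 95) = 9A; 9E ⊕ 9A = 04.
P[2]: E(K, 9E) = 91; 9A ⊕ 91 = 0B.
P[3]: E(K, 9A) = 95; 13 ⊕ 95 = 86.
P[4]: E(K, 13) = 1C; AA ⊕ 1C = B6.
P[5]: E(K, AA) = A5; 47 ⊕ A5 = E2.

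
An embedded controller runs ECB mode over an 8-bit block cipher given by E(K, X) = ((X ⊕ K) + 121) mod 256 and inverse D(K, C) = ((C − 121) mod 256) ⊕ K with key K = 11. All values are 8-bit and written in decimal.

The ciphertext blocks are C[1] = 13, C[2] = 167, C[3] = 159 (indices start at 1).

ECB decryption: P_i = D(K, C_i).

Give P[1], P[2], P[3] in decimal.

P[1]: D(K, 13) = 159.
P[2]: D(K, 167) = 37.
P[3]: D(K, 159) = 45.

P[1] = 159, P[2] = 37, P[3] = 45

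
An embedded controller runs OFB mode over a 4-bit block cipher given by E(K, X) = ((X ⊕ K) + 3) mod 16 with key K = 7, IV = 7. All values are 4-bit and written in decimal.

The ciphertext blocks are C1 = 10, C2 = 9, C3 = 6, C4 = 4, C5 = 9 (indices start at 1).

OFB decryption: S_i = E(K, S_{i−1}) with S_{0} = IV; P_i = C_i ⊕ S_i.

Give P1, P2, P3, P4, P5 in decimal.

P1 = 9, P2 = 14, P3 = 5, P4 = 3, P5 = 10

P1: S = E(K, 7) = 3; 10 ⊕ 3 = 9.
P2: S = E(K, 3) = 7; 9 ⊕ 7 = 14.
P3: S = E(K, 7) = 3; 6 ⊕ 3 = 5.
P4: S = E(K, 3) = 7; 4 ⊕ 7 = 3.
P5: S = E(K, 7) = 3; 9 ⊕ 3 = 10.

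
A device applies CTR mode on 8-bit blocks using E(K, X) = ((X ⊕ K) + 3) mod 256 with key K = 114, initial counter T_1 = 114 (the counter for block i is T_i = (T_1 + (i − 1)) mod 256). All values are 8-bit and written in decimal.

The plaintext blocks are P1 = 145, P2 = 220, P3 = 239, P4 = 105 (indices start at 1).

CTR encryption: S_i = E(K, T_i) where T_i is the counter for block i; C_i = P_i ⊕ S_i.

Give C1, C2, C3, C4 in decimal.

C1 = 146, C2 = 216, C3 = 230, C4 = 99

C1: T = 114, S = E(K, T) = 3; 145 ⊕ 3 = 146.
C2: T = 115, S = E(K, T) = 4; 220 ⊕ 4 = 216.
C3: T = 116, S = E(K, T) = 9; 239 ⊕ 9 = 230.
C4: T = 117, S = E(K, T) = 10; 105 ⊕ 10 = 99.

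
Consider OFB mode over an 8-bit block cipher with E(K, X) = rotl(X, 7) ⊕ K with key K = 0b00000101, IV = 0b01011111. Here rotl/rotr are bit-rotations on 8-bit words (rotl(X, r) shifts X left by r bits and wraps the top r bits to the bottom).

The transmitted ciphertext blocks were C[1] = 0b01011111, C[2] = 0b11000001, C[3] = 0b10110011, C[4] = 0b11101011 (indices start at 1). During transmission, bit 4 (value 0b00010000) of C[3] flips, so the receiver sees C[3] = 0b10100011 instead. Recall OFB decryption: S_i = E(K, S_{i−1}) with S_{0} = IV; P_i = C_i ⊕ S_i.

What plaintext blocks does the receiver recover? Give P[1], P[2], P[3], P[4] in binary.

P[1] = 0b11110101, P[2] = 0b10010001, P[3] = 0b10001110, P[4] = 0b01111000

Only C[3] changed, to 0b10100011. In OFB, a change in C_i flips the same bit in P_i only; the keystream is unaffected. Decrypting the received ciphertext:
P[1]: S = E(K, 0b01011111) = 0b10101010; 0b01011111 ⊕ 0b10101010 = 0b11110101.
P[2]: S = E(K, 0b10101010) = 0b01010000; 0b11000001 ⊕ 0b01010000 = 0b10010001.
P[3]: S = E(K, 0b01010000) = 0b00101101; 0b10100011 ⊕ 0b00101101 = 0b10001110.
P[4]: S = E(K, 0b00101101) = 0b10010011; 0b11101011 ⊕ 0b10010011 = 0b01111000.
Blocks that differ from the original plaintext: P[3].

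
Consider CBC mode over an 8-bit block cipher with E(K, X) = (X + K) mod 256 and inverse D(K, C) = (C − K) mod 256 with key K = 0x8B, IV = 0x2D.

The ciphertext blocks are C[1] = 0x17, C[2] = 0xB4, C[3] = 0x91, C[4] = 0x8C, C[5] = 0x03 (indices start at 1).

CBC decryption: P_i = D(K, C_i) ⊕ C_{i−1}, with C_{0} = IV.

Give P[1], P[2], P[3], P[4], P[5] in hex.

P[1] = 0xA1, P[2] = 0x3E, P[3] = 0xB2, P[4] = 0x90, P[5] = 0xF4

P[1]: D(K, 0x17) = 0x8C; 0x8C ⊕ 0x2D = 0xA1.
P[2]: D(K, 0xB4) = 0x29; 0x29 ⊕ 0x17 = 0x3E.
P[3]: D(K, 0x91) = 0x06; 0x06 ⊕ 0xB4 = 0xB2.
P[4]: D(K, 0x8C) = 0x01; 0x01 ⊕ 0x91 = 0x90.
P[5]: D(K, 0x03) = 0x78; 0x78 ⊕ 0x8C = 0xF4.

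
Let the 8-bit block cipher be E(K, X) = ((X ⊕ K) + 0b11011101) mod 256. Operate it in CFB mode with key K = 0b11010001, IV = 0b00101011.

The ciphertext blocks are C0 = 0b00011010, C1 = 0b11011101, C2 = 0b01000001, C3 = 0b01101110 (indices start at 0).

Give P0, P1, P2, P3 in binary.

P0 = 0b11001101, P1 = 0b01110101, P2 = 0b10101000, P3 = 0b00000011

CFB decryption: P_i = C_i ⊕ E(K, C_{i−1}), with C_{−1} = IV.
P0: E(K, 0b00101011) = 0b11010111; 0b00011010 ⊕ 0b11010111 = 0b11001101.
P1: E(K, 0b00011010) = 0b10101000; 0b11011101 ⊕ 0b10101000 = 0b01110101.
P2: E(K, 0b11011101) = 0b11101001; 0b01000001 ⊕ 0b11101001 = 0b10101000.
P3: E(K, 0b01000001) = 0b01101101; 0b01101110 ⊕ 0b01101101 = 0b00000011.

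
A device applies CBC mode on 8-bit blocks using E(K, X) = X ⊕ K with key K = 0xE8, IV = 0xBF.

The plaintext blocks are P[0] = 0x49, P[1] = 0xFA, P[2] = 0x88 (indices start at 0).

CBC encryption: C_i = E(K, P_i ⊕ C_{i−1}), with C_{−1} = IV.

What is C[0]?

C[0]: P[0] ⊕ 0xBF = 0xF6; E(K, 0xF6) = 0x1E.

C[0] = 0x1E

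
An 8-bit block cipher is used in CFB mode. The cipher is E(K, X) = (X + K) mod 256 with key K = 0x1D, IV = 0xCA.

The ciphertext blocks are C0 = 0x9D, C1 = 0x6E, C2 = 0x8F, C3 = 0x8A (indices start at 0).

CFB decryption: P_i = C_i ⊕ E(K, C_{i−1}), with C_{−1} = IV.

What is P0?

P0: E(K, 0xCA) = 0xE7; 0x9D ⊕ 0xE7 = 0x7A.

P0 = 0x7A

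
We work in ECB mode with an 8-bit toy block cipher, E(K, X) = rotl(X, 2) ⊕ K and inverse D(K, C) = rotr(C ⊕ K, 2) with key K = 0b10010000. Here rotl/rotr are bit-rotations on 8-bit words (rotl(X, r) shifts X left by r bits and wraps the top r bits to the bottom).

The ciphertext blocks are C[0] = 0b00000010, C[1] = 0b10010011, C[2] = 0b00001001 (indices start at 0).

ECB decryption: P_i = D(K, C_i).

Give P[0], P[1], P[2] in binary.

P[0] = 0b10100100, P[1] = 0b11000000, P[2] = 0b01100110

P[0]: D(K, 0b00000010) = 0b10100100.
P[1]: D(K, 0b10010011) = 0b11000000.
P[2]: D(K, 0b00001001) = 0b01100110.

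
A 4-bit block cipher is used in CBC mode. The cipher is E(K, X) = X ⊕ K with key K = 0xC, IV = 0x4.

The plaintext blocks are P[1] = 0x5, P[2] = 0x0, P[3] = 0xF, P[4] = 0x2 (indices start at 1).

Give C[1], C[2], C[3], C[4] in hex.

C[1] = 0xD, C[2] = 0x1, C[3] = 0x2, C[4] = 0xC

CBC encryption: C_i = E(K, P_i ⊕ C_{i−1}), with C_{0} = IV.
C[1]: P[1] ⊕ 0x4 = 0x1; E(K, 0x1) = 0xD.
C[2]: P[2] ⊕ 0xD = 0xD; E(K, 0xD) = 0x1.
C[3]: P[3] ⊕ 0x1 = 0xE; E(K, 0xE) = 0x2.
C[4]: P[4] ⊕ 0x2 = 0x0; E(K, 0x0) = 0xC.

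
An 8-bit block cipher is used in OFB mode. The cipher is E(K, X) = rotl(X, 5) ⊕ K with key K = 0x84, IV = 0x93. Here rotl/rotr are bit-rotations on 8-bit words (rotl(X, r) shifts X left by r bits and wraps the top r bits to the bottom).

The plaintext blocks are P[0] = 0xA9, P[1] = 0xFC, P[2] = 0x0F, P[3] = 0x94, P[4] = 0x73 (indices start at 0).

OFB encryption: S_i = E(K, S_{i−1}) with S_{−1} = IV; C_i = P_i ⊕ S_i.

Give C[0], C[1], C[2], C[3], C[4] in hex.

C[0]: S = E(K, 0x93) = 0xF6; 0xA9 ⊕ 0xF6 = 0x5F.
C[1]: S = E(K, 0xF6) = 0x5A; 0xFC ⊕ 0x5A = 0xA6.
C[2]: S = E(K, 0x5A) = 0xCF; 0x0F ⊕ 0xCF = 0xC0.
C[3]: S = E(K, 0xCF) = 0x7D; 0x94 ⊕ 0x7D = 0xE9.
C[4]: S = E(K, 0x7D) = 0x2B; 0x73 ⊕ 0x2B = 0x58.

C[0] = 0x5F, C[1] = 0xA6, C[2] = 0xC0, C[3] = 0xE9, C[4] = 0x58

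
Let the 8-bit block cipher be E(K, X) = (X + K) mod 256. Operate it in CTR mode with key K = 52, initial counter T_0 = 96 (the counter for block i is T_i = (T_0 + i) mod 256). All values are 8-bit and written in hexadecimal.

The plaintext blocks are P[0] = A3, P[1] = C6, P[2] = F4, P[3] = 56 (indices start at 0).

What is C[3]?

CTR encryption: S_i = E(K, T_i) where T_i is the counter for block i; C_i = P_i ⊕ S_i.
C[0]: T = 96, S = E(K, T) = E8; A3 ⊕ E8 = 4B.
C[1]: T = 97, S = E(K, T) = E9; C6 ⊕ E9 = 2F.
C[2]: T = 98, S = E(K, T) = EA; F4 ⊕ EA = 1E.
C[3]: T = 99, S = E(K, T) = EB; 56 ⊕ EB = BD.

C[3] = BD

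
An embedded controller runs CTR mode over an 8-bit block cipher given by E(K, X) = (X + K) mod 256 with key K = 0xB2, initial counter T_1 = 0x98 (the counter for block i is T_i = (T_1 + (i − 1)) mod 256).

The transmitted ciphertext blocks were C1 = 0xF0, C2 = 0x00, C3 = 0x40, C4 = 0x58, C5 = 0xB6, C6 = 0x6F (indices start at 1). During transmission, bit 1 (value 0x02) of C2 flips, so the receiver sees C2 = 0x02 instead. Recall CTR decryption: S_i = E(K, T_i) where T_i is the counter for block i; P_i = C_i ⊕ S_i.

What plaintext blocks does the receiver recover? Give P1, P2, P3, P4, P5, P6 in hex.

P1 = 0xBA, P2 = 0x49, P3 = 0x0C, P4 = 0x15, P5 = 0xF8, P6 = 0x20

Only C2 changed, to 0x02. In CTR, a change in C_i flips the same bit in P_i only; the keystream is unaffected. Decrypting the received ciphertext:
P1: T = 0x98, S = E(K, T) = 0x4A; 0xF0 ⊕ 0x4A = 0xBA.
P2: T = 0x99, S = E(K, T) = 0x4B; 0x02 ⊕ 0x4B = 0x49.
P3: T = 0x9A, S = E(K, T) = 0x4C; 0x40 ⊕ 0x4C = 0x0C.
P4: T = 0x9B, S = E(K, T) = 0x4D; 0x58 ⊕ 0x4D = 0x15.
P5: T = 0x9C, S = E(K, T) = 0x4E; 0xB6 ⊕ 0x4E = 0xF8.
P6: T = 0x9D, S = E(K, T) = 0x4F; 0x6F ⊕ 0x4F = 0x20.
Blocks that differ from the original plaintext: P2.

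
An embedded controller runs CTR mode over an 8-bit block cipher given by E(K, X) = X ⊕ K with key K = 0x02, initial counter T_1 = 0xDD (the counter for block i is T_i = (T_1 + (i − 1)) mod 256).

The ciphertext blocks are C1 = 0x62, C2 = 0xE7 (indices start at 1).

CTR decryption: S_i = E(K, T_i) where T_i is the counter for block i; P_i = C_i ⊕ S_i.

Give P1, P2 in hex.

P1: T = 0xDD, S = E(K, T) = 0xDF; 0x62 ⊕ 0xDF = 0xBD.
P2: T = 0xDE, S = E(K, T) = 0xDC; 0xE7 ⊕ 0xDC = 0x3B.

P1 = 0xBD, P2 = 0x3B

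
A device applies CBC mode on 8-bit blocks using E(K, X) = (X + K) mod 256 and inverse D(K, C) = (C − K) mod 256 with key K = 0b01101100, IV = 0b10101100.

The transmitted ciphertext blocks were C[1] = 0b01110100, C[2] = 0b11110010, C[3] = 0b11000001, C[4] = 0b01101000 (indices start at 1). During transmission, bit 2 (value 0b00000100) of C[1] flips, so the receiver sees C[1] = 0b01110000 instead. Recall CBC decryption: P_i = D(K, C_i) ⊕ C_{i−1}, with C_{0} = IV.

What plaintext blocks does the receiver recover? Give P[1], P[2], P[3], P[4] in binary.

Only C[1] changed, to 0b01110000. In CBC, a change in C_i garbles P_i and flips the same bit in P_{i+1}. Decrypting the received ciphertext:
P[1]: D(K, 0b01110000) = 0b00000100; 0b00000100 ⊕ 0b10101100 = 0b10101000.
P[2]: D(K, 0b11110010) = 0b10000110; 0b10000110 ⊕ 0b01110000 = 0b11110110.
P[3]: D(K, 0b11000001) = 0b01010101; 0b01010101 ⊕ 0b11110010 = 0b10100111.
P[4]: D(K, 0b01101000) = 0b11111100; 0b11111100 ⊕ 0b11000001 = 0b00111101.
Blocks that differ from the original plaintext: P[1], P[2].

P[1] = 0b10101000, P[2] = 0b11110110, P[3] = 0b10100111, P[4] = 0b00111101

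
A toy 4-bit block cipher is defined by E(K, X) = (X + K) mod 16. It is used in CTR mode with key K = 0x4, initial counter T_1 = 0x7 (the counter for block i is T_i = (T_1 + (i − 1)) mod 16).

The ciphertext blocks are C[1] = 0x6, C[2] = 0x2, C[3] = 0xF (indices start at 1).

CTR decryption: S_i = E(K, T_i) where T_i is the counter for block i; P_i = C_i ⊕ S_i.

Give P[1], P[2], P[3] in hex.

P[1]: T = 0x7, S = E(K, T) = 0xB; 0x6 ⊕ 0xB = 0xD.
P[2]: T = 0x8, S = E(K, T) = 0xC; 0x2 ⊕ 0xC = 0xE.
P[3]: T = 0x9, S = E(K, T) = 0xD; 0xF ⊕ 0xD = 0x2.

P[1] = 0xD, P[2] = 0xE, P[3] = 0x2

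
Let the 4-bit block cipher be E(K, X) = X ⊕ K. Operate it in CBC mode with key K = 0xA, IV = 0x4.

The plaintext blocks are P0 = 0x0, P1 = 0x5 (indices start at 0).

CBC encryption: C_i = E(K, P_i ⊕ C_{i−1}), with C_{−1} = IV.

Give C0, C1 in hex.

C0 = 0xE, C1 = 0x1

C0: P0 ⊕ 0x4 = 0x4; E(K, 0x4) = 0xE.
C1: P1 ⊕ 0xE = 0xB; E(K, 0xB) = 0x1.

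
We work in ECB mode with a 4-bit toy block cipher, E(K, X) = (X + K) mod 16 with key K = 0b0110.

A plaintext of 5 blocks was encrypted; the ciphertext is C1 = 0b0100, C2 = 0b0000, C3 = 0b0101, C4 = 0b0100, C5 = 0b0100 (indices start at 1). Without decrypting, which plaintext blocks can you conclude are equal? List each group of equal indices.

ECB encrypts each block independently with the same key, so equal ciphertext blocks imply equal plaintext blocks.
C1 = C4 = C5 = 0b0100, so P1 = P4 = P5.

P1 = P4 = P5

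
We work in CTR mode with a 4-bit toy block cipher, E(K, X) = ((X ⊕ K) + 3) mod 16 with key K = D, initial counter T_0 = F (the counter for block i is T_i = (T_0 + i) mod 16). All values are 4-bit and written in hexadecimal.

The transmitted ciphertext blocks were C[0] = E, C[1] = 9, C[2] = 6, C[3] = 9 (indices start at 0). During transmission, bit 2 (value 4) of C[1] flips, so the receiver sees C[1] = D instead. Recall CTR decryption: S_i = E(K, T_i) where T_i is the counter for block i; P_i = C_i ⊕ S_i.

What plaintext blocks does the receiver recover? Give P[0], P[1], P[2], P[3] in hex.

Only C[1] changed, to D. In CTR, a change in C_i flips the same bit in P_i only; the keystream is unaffected. Decrypting the received ciphertext:
P[0]: T = F, S = E(K, T) = 5; E ⊕ 5 = B.
P[1]: T = 0, S = E(K, T) = 0; D ⊕ 0 = D.
P[2]: T = 1, S = E(K, T) = F; 6 ⊕ F = 9.
P[3]: T = 2, S = E(K, T) = 2; 9 ⊕ 2 = B.
Blocks that differ from the original plaintext: P[1].

P[0] = B, P[1] = D, P[2] = 9, P[3] = B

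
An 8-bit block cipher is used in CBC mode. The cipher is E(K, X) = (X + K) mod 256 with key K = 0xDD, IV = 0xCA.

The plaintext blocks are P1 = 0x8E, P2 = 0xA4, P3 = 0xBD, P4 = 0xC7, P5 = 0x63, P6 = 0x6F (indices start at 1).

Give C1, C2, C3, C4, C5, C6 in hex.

C1 = 0x21, C2 = 0x62, C3 = 0xBC, C4 = 0x58, C5 = 0x18, C6 = 0x54

CBC encryption: C_i = E(K, P_i ⊕ C_{i−1}), with C_{0} = IV.
C1: P1 ⊕ 0xCA = 0x44; E(K, 0x44) = 0x21.
C2: P2 ⊕ 0x21 = 0x85; E(K, 0x85) = 0x62.
C3: P3 ⊕ 0x62 = 0xDF; E(K, 0xDF) = 0xBC.
C4: P4 ⊕ 0xBC = 0x7B; E(K, 0x7B) = 0x58.
C5: P5 ⊕ 0x58 = 0x3B; E(K, 0x3B) = 0x18.
C6: P6 ⊕ 0x18 = 0x77; E(K, 0x77) = 0x54.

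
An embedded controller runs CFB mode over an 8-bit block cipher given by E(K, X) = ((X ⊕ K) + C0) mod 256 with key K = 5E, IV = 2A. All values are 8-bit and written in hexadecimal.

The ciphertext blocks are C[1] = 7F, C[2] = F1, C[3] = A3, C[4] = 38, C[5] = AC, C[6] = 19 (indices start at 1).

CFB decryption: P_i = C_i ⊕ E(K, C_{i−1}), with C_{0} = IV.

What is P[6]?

P[6] = AB

P[6]: E(K, AC) = B2; 19 ⊕ B2 = AB.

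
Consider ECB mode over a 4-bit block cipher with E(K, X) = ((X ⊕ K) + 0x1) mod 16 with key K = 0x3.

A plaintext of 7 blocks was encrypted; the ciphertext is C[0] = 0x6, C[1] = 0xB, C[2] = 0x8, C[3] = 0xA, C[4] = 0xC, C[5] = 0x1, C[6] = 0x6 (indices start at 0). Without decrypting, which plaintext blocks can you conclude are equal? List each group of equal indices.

ECB encrypts each block independently with the same key, so equal ciphertext blocks imply equal plaintext blocks.
C[0] = C[6] = 0x6, so P[0] = P[6].

P[0] = P[6]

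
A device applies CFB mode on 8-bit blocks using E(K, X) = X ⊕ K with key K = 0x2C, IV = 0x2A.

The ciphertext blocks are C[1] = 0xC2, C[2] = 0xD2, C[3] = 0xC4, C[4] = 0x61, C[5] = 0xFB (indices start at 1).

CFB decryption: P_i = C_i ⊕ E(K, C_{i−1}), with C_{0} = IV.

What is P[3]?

P[3]: E(K, 0xD2) = 0xFE; 0xC4 ⊕ 0xFE = 0x3A.

P[3] = 0x3A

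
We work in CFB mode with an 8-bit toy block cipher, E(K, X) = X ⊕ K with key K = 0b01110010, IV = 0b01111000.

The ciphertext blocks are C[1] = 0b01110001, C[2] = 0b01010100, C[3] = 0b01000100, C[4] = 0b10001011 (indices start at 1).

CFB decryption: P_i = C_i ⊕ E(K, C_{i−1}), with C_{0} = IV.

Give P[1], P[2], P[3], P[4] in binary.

P[1] = 0b01111011, P[2] = 0b01010111, P[3] = 0b01100010, P[4] = 0b10111101

P[1]: E(K, 0b01111000) = 0b00001010; 0b01110001 ⊕ 0b00001010 = 0b01111011.
P[2]: E(K, 0b01110001) = 0b00000011; 0b01010100 ⊕ 0b00000011 = 0b01010111.
P[3]: E(K, 0b01010100) = 0b00100110; 0b01000100 ⊕ 0b00100110 = 0b01100010.
P[4]: E(K, 0b01000100) = 0b00110110; 0b10001011 ⊕ 0b00110110 = 0b10111101.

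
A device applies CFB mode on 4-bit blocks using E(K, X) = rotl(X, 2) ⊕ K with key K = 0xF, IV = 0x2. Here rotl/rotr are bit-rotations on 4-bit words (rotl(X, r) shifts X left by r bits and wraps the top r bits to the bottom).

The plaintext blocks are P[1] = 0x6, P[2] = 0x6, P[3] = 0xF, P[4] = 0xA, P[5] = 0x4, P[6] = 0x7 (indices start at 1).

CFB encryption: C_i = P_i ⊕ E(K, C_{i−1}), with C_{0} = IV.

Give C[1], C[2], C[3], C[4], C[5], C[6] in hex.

C[1]: E(K, 0x2) = 0x7; 0x6 ⊕ 0x7 = 0x1.
C[2]: E(K, 0x1) = 0xB; 0x6 ⊕ 0xB = 0xD.
C[3]: E(K, 0xD) = 0x8; 0xF ⊕ 0x8 = 0x7.
C[4]: E(K, 0x7) = 0x2; 0xA ⊕ 0x2 = 0x8.
C[5]: E(K, 0x8) = 0xD; 0x4 ⊕ 0xD = 0x9.
C[6]: E(K, 0x9) = 0x9; 0x7 ⊕ 0x9 = 0xE.

C[1] = 0x1, C[2] = 0xD, C[3] = 0x7, C[4] = 0x8, C[5] = 0x9, C[6] = 0xE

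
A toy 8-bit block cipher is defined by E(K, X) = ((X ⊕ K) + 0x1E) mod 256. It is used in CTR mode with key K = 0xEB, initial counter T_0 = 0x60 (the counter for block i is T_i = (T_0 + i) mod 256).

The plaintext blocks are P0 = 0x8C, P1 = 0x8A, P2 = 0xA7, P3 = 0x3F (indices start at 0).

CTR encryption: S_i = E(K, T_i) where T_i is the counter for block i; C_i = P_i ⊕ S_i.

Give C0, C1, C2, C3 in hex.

C0 = 0x25, C1 = 0x22, C2 = 0x00, C3 = 0x99

C0: T = 0x60, S = E(K, T) = 0xA9; 0x8C ⊕ 0xA9 = 0x25.
C1: T = 0x61, S = E(K, T) = 0xA8; 0x8A ⊕ 0xA8 = 0x22.
C2: T = 0x62, S = E(K, T) = 0xA7; 0xA7 ⊕ 0xA7 = 0x00.
C3: T = 0x63, S = E(K, T) = 0xA6; 0x3F ⊕ 0xA6 = 0x99.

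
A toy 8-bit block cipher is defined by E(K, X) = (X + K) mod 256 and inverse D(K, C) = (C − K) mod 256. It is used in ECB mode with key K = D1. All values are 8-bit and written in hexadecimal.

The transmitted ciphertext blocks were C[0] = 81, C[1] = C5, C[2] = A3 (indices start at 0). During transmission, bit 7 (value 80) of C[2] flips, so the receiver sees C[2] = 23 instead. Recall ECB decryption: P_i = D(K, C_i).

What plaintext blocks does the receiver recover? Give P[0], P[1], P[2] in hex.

P[0] = B0, P[1] = F4, P[2] = 52

Only C[2] changed, to 23. In ECB, a change in C_i affects only P_i. Decrypting the received ciphertext:
P[0]: D(K, 81) = B0.
P[1]: D(K, C5) = F4.
P[2]: D(K, 23) = 52.
Blocks that differ from the original plaintext: P[2].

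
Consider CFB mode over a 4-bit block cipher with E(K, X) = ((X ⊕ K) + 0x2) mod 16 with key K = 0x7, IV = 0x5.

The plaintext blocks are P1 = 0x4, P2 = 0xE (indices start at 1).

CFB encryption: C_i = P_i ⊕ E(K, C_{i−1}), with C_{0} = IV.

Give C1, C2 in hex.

C1 = 0x0, C2 = 0x7

C1: E(K, 0x5) = 0x4; 0x4 ⊕ 0x4 = 0x0.
C2: E(K, 0x0) = 0x9; 0xE ⊕ 0x9 = 0x7.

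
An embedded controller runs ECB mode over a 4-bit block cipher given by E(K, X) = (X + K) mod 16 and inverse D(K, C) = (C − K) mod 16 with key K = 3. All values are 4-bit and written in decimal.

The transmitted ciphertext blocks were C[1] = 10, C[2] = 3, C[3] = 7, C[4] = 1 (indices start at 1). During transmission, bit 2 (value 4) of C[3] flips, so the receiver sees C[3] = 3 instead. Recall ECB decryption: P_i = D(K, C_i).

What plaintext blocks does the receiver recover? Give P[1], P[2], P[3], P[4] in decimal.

P[1] = 7, P[2] = 0, P[3] = 0, P[4] = 14

Only C[3] changed, to 3. In ECB, a change in C_i affects only P_i. Decrypting the received ciphertext:
P[1]: D(K, 10) = 7.
P[2]: D(K, 3) = 0.
P[3]: D(K, 3) = 0.
P[4]: D(K, 1) = 14.
Blocks that differ from the original plaintext: P[3].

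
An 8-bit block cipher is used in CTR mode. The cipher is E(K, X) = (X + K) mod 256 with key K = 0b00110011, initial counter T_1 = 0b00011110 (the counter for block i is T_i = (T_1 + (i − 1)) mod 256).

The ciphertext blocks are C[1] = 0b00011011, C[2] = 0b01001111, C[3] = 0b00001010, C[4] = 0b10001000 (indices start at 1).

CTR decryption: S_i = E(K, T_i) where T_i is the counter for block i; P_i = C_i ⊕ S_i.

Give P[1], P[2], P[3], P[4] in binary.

P[1]: T = 0b00011110, S = E(K, T) = 0b01010001; 0b00011011 ⊕ 0b01010001 = 0b01001010.
P[2]: T = 0b00011111, S = E(K, T) = 0b01010010; 0b01001111 ⊕ 0b01010010 = 0b00011101.
P[3]: T = 0b00100000, S = E(K, T) = 0b01010011; 0b00001010 ⊕ 0b01010011 = 0b01011001.
P[4]: T = 0b00100001, S = E(K, T) = 0b01010100; 0b10001000 ⊕ 0b01010100 = 0b11011100.

P[1] = 0b01001010, P[2] = 0b00011101, P[3] = 0b01011001, P[4] = 0b11011100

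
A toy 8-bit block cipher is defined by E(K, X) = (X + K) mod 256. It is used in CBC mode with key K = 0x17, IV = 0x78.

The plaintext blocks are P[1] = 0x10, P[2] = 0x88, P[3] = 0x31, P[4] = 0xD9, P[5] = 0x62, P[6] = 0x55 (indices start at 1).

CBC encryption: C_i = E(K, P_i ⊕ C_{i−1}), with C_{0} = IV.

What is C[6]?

C[1]: P[1] ⊕ 0x78 = 0x68; E(K, 0x68) = 0x7F.
C[2]: P[2] ⊕ 0x7F = 0xF7; E(K, 0xF7) = 0x0E.
C[3]: P[3] ⊕ 0x0E = 0x3F; E(K, 0x3F) = 0x56.
C[4]: P[4] ⊕ 0x56 = 0x8F; E(K, 0x8F) = 0xA6.
C[5]: P[5] ⊕ 0xA6 = 0xC4; E(K, 0xC4) = 0xDB.
C[6]: P[6] ⊕ 0xDB = 0x8E; E(K, 0x8E) = 0xA5.

C[6] = 0xA5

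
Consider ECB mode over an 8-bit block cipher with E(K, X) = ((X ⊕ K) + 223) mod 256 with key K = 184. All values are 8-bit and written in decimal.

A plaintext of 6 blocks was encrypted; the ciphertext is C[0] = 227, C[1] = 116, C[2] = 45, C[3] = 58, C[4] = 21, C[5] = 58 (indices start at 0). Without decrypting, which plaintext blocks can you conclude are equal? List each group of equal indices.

P[3] = P[5]

ECB encrypts each block independently with the same key, so equal ciphertext blocks imply equal plaintext blocks.
C[3] = C[5] = 58, so P[3] = P[5].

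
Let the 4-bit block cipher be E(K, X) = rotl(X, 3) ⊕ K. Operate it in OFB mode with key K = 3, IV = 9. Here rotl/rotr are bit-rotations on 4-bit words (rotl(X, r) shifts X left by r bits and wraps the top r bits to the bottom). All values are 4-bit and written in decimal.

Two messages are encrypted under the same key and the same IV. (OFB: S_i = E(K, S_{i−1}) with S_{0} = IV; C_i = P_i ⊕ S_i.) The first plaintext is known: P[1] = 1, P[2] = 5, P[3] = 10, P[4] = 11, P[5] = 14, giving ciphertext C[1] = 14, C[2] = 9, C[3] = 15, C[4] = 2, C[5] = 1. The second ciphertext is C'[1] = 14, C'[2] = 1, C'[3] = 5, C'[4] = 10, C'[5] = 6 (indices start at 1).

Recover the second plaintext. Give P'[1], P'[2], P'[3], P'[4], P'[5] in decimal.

In OFB with a reused IV, both messages share the same keystream S_i, so C_i ⊕ C'_i = P_i ⊕ P'_i and thus P'_i = P_i ⊕ C_i ⊕ C'_i.
P'[1]: 1 ⊕ 14 ⊕ 14 = 1.
P'[2]: 5 ⊕ 9 ⊕ 1 = 13.
P'[3]: 10 ⊕ 15 ⊕ 5 = 0.
P'[4]: 11 ⊕ 2 ⊕ 10 = 3.
P'[5]: 14 ⊕ 1 ⊕ 6 = 9.

P'[1] = 1, P'[2] = 13, P'[3] = 0, P'[4] = 3, P'[5] = 9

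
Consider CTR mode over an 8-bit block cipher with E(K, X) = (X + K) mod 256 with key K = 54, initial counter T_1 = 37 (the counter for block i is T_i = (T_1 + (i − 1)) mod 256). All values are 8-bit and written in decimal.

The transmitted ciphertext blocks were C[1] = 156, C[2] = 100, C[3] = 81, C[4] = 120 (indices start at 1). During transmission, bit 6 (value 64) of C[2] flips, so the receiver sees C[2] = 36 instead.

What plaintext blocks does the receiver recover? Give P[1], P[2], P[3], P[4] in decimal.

CTR decryption: S_i = E(K, T_i) where T_i is the counter for block i; P_i = C_i ⊕ S_i.
Only C[2] changed, to 36. In CTR, a change in C_i flips the same bit in P_i only; the keystream is unaffected. Decrypting the received ciphertext:
P[1]: T = 37, S = E(K, T) = 91; 156 ⊕ 91 = 199.
P[2]: T = 38, S = E(K, T) = 92; 36 ⊕ 92 = 120.
P[3]: T = 39, S = E(K, T) = 93; 81 ⊕ 93 = 12.
P[4]: T = 40, S = E(K, T) = 94; 120 ⊕ 94 = 38.
Blocks that differ from the original plaintext: P[2].

P[1] = 199, P[2] = 120, P[3] = 12, P[4] = 38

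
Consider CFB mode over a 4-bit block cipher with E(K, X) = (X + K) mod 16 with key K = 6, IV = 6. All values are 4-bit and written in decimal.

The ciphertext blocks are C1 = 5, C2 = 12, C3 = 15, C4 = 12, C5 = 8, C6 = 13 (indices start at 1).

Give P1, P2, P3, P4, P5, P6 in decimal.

CFB decryption: P_i = C_i ⊕ E(K, C_{i−1}), with C_{0} = IV.
P1: E(K, 6) = 12; 5 ⊕ 12 = 9.
P2: E(K, 5) = 11; 12 ⊕ 11 = 7.
P3: E(K, 12) = 2; 15 ⊕ 2 = 13.
P4: E(K, 15) = 5; 12 ⊕ 5 = 9.
P5: E(K, 12) = 2; 8 ⊕ 2 = 10.
P6: E(K, 8) = 14; 13 ⊕ 14 = 3.

P1 = 9, P2 = 7, P3 = 13, P4 = 9, P5 = 10, P6 = 3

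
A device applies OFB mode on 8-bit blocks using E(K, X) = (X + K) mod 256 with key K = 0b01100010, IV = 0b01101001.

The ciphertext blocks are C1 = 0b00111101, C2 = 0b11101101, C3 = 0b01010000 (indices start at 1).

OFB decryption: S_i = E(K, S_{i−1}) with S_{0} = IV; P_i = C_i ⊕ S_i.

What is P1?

P1 = 0b11110110

P1: S = E(K, 0b01101001) = 0b11001011; 0b00111101 ⊕ 0b11001011 = 0b11110110.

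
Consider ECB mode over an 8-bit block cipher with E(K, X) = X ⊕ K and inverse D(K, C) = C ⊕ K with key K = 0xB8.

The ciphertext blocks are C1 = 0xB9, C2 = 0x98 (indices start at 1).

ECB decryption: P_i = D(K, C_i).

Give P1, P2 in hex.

P1 = 0x01, P2 = 0x20

P1: D(K, 0xB9) = 0x01.
P2: D(K, 0x98) = 0x20.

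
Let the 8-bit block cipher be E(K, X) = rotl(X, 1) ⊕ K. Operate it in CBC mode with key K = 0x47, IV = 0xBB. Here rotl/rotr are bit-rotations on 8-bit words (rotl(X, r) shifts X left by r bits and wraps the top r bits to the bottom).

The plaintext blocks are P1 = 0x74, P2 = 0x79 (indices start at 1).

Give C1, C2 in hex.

CBC encryption: C_i = E(K, P_i ⊕ C_{i−1}), with C_{0} = IV.
C1: P1 ⊕ 0xBB = 0xCF; E(K, 0xCF) = 0xD8.
C2: P2 ⊕ 0xD8 = 0xA1; E(K, 0xA1) = 0x04.

C1 = 0xD8, C2 = 0x04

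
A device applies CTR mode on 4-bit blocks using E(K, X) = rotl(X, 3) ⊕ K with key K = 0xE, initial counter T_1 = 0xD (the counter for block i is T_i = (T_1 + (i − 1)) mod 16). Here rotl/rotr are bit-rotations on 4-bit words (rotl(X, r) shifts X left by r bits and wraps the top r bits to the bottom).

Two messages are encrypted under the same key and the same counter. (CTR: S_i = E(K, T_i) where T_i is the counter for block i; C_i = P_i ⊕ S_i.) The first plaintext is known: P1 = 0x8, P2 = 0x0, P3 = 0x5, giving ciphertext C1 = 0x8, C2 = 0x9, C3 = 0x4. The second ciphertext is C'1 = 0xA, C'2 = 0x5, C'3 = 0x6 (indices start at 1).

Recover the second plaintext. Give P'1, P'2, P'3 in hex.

P'1 = 0xA, P'2 = 0xC, P'3 = 0x7

In CTR with a reused counter, both messages share the same keystream S_i, so C_i ⊕ C'_i = P_i ⊕ P'_i and thus P'_i = P_i ⊕ C_i ⊕ C'_i.
P'1: 0x8 ⊕ 0x8 ⊕ 0xA = 0xA.
P'2: 0x0 ⊕ 0x9 ⊕ 0x5 = 0xC.
P'3: 0x5 ⊕ 0x4 ⊕ 0x6 = 0x7.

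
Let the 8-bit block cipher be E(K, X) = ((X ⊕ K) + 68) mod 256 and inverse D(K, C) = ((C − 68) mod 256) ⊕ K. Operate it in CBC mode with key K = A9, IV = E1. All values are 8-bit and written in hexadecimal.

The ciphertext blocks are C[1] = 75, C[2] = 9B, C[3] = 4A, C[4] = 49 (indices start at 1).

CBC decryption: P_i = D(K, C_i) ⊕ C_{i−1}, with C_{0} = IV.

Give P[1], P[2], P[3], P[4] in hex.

P[1]: D(K, 75) = A4; A4 ⊕ E1 = 45.
P[2]: D(K, 9B) = 9A; 9A ⊕ 75 = EF.
P[3]: D(K, 4A) = 4B; 4B ⊕ 9B = D0.
P[4]: D(K, 49) = 48; 48 ⊕ 4A = 02.

P[1] = 45, P[2] = EF, P[3] = D0, P[4] = 02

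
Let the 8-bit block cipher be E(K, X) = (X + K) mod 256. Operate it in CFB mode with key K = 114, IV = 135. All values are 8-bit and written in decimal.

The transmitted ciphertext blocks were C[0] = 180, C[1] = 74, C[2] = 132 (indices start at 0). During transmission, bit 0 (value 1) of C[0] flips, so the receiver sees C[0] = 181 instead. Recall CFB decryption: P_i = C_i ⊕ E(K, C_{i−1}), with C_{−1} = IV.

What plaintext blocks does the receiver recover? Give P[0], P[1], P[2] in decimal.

P[0] = 76, P[1] = 109, P[2] = 56

Only C[0] changed, to 181. In CFB, a change in C_i flips the same bit in P_i and garbles P_{i+1}. Decrypting the received ciphertext:
P[0]: E(K, 135) = 249; 181 ⊕ 249 = 76.
P[1]: E(K, 181) = 39; 74 ⊕ 39 = 109.
P[2]: E(K, 74) = 188; 132 ⊕ 188 = 56.
Blocks that differ from the original plaintext: P[0], P[1].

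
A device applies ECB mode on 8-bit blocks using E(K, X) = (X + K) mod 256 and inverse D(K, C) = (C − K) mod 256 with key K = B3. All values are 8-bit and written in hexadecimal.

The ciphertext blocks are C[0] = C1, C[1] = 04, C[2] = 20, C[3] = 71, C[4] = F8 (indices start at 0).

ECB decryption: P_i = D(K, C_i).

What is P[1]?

P[1] = 51

P[1]: D(K, 04) = 51.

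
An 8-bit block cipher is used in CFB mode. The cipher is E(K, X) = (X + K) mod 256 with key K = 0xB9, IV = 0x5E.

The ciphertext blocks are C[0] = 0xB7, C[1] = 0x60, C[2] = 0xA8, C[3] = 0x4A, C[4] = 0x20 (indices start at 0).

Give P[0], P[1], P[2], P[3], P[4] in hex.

CFB decryption: P_i = C_i ⊕ E(K, C_{i−1}), with C_{−1} = IV.
P[0]: E(K, 0x5E) = 0x17; 0xB7 ⊕ 0x17 = 0xA0.
P[1]: E(K, 0xB7) = 0x70; 0x60 ⊕ 0x70 = 0x10.
P[2]: E(K, 0x60) = 0x19; 0xA8 ⊕ 0x19 = 0xB1.
P[3]: E(K, 0xA8) = 0x61; 0x4A ⊕ 0x61 = 0x2B.
P[4]: E(K, 0x4A) = 0x03; 0x20 ⊕ 0x03 = 0x23.

P[0] = 0xA0, P[1] = 0x10, P[2] = 0xB1, P[3] = 0x2B, P[4] = 0x23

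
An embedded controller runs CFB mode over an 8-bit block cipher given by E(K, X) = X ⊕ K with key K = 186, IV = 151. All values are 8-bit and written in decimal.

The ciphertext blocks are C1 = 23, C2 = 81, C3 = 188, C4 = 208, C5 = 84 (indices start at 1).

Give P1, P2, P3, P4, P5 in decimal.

P1 = 58, P2 = 252, P3 = 87, P4 = 214, P5 = 62

CFB decryption: P_i = C_i ⊕ E(K, C_{i−1}), with C_{0} = IV.
P1: E(K, 151) = 45; 23 ⊕ 45 = 58.
P2: E(K, 23) = 173; 81 ⊕ 173 = 252.
P3: E(K, 81) = 235; 188 ⊕ 235 = 87.
P4: E(K, 188) = 6; 208 ⊕ 6 = 214.
P5: E(K, 208) = 106; 84 ⊕ 106 = 62.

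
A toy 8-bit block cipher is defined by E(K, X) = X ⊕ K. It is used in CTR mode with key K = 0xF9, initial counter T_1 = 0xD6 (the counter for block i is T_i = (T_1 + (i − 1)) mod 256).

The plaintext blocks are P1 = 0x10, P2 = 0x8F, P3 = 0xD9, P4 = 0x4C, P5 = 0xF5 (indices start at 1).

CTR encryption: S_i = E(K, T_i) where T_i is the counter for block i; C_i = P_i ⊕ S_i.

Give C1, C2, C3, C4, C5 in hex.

C1: T = 0xD6, S = E(K, T) = 0x2F; 0x10 ⊕ 0x2F = 0x3F.
C2: T = 0xD7, S = E(K, T) = 0x2E; 0x8F ⊕ 0x2E = 0xA1.
C3: T = 0xD8, S = E(K, T) = 0x21; 0xD9 ⊕ 0x21 = 0xF8.
C4: T = 0xD9, S = E(K, T) = 0x20; 0x4C ⊕ 0x20 = 0x6C.
C5: T = 0xDA, S = E(K, T) = 0x23; 0xF5 ⊕ 0x23 = 0xD6.

C1 = 0x3F, C2 = 0xA1, C3 = 0xF8, C4 = 0x6C, C5 = 0xD6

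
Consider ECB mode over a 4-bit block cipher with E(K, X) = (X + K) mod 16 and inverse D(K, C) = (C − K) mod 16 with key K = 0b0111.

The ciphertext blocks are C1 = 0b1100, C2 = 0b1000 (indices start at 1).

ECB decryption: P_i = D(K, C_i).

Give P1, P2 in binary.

P1: D(K, 0b1100) = 0b0101.
P2: D(K, 0b1000) = 0b0001.

P1 = 0b0101, P2 = 0b0001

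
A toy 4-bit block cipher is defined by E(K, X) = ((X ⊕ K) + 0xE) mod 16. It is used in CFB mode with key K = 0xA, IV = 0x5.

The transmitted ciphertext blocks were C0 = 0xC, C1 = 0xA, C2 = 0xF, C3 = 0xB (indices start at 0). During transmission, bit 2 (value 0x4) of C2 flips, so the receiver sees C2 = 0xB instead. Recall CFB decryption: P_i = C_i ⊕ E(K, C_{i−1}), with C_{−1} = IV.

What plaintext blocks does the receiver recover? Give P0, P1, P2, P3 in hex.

Only C2 changed, to 0xB. In CFB, a change in C_i flips the same bit in P_i and garbles P_{i+1}. Decrypting the received ciphertext:
P0: E(K, 0x5) = 0xD; 0xC ⊕ 0xD = 0x1.
P1: E(K, 0xC) = 0x4; 0xA ⊕ 0x4 = 0xE.
P2: E(K, 0xA) = 0xE; 0xB ⊕ 0xE = 0x5.
P3: E(K, 0xB) = 0xF; 0xB ⊕ 0xF = 0x4.
Blocks that differ from the original plaintext: P2, P3.

P0 = 0x1, P1 = 0xE, P2 = 0x5, P3 = 0x4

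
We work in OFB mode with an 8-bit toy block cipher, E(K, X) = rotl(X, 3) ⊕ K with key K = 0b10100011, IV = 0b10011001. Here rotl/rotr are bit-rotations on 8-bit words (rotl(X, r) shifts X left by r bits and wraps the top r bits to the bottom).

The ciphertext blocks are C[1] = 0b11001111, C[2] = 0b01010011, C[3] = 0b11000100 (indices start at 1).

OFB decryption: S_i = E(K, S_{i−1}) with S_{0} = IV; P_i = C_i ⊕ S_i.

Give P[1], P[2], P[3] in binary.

P[1]: S = E(K, 0b10011001) = 0b01101111; 0b11001111 ⊕ 0b01101111 = 0b10100000.
P[2]: S = E(K, 0b01101111) = 0b11011000; 0b01010011 ⊕ 0b11011000 = 0b10001011.
P[3]: S = E(K, 0b11011000) = 0b01100101; 0b11000100 ⊕ 0b01100101 = 0b10100001.

P[1] = 0b10100000, P[2] = 0b10001011, P[3] = 0b10100001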